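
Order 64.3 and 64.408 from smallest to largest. 64.3, 64.408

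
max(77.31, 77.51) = 77.51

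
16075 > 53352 False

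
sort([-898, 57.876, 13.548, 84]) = [-898, 13.548, 57.876, 84]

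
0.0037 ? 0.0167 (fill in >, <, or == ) <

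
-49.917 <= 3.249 True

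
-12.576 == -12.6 False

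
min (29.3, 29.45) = 29.3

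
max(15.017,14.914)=15.017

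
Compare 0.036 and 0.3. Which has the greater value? 0.3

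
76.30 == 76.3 True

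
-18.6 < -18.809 False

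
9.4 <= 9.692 True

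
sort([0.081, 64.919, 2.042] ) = [0.081, 2.042, 64.919]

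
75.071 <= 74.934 False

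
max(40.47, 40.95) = 40.95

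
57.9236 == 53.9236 False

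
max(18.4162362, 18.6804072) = 18.6804072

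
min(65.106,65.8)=65.106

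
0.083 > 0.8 False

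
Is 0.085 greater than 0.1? No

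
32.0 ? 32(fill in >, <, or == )==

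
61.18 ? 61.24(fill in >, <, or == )<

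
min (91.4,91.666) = 91.4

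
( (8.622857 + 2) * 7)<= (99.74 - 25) True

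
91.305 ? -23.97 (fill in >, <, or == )>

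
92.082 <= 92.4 True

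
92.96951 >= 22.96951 True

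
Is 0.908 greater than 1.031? No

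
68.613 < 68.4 False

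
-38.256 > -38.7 True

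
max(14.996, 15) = 15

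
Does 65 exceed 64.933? Yes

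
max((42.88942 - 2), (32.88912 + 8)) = 40.88942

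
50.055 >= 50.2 False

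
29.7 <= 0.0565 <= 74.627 False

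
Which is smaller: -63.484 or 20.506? -63.484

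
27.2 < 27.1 False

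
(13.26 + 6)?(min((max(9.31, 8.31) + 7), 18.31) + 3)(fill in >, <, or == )<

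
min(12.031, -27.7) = -27.7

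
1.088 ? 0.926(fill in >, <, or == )>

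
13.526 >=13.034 True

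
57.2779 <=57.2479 False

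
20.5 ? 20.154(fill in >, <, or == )>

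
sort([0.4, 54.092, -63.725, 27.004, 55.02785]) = [-63.725, 0.4, 27.004, 54.092, 55.02785]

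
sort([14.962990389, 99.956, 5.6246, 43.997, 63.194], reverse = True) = [99.956, 63.194, 43.997, 14.962990389, 5.6246]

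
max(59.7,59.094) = 59.7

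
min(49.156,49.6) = 49.156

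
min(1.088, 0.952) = 0.952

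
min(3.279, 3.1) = 3.1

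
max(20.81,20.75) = 20.81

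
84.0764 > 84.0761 True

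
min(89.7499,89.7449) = 89.7449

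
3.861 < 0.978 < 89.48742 False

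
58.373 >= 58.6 False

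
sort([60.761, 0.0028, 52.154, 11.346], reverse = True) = [60.761, 52.154, 11.346, 0.0028]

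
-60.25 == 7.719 False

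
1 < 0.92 False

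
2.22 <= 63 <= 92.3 True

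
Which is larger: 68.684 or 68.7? 68.7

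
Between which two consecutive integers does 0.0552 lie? 0 and 1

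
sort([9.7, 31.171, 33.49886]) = [9.7, 31.171, 33.49886]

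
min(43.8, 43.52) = 43.52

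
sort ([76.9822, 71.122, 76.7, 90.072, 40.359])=[40.359, 71.122, 76.7, 76.9822, 90.072]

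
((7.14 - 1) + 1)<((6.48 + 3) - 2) True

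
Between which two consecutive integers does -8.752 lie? -9 and -8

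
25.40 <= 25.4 True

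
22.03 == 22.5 False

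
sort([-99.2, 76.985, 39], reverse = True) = [76.985, 39, -99.2]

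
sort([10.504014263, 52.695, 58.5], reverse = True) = [58.5, 52.695, 10.504014263]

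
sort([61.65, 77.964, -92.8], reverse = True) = [77.964, 61.65, -92.8]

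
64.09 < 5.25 False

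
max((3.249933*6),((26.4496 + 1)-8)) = 19.499598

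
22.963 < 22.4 False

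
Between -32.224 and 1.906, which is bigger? 1.906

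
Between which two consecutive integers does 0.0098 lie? 0 and 1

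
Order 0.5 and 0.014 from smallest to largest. 0.014, 0.5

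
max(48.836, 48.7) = 48.836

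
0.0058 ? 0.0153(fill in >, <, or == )<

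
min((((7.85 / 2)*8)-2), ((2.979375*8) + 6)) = 29.4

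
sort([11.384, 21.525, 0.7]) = [0.7, 11.384, 21.525]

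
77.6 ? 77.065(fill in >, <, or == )>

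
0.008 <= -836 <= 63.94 False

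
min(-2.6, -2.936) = -2.936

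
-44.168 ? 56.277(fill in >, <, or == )<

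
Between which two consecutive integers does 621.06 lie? 621 and 622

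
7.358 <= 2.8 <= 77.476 False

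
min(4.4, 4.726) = 4.4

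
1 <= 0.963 False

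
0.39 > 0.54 False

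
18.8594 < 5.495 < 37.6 False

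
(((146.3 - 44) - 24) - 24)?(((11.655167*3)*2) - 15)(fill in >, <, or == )<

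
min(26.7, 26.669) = 26.669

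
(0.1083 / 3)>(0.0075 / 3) True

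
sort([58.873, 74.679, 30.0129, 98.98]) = [30.0129, 58.873, 74.679, 98.98]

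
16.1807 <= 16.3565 True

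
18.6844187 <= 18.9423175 True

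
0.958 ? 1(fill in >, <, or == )<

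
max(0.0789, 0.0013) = 0.0789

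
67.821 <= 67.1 False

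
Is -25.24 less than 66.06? Yes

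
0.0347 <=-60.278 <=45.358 False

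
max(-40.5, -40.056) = -40.056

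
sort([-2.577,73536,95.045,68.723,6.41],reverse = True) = [73536,95.045,68.723,6.41,-2.577]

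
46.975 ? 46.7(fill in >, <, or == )>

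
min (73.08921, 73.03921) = 73.03921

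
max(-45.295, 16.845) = 16.845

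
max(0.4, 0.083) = 0.4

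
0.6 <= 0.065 False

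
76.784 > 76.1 True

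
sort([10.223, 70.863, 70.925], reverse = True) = [70.925, 70.863, 10.223]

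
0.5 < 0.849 True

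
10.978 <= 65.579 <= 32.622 False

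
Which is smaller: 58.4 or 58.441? 58.4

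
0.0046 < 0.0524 True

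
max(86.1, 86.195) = 86.195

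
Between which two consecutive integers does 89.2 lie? 89 and 90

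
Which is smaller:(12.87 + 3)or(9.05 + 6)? (9.05 + 6)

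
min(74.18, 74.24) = 74.18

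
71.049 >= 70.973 True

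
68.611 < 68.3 False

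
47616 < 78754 True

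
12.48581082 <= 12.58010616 True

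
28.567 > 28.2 True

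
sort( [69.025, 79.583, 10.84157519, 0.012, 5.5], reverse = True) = [79.583, 69.025, 10.84157519, 5.5, 0.012]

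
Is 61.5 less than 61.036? No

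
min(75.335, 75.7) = 75.335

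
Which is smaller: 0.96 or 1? 0.96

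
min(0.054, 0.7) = 0.054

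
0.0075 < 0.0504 True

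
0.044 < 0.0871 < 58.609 True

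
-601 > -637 True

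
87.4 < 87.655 True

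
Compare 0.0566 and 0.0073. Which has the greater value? 0.0566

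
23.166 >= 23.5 False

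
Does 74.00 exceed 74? No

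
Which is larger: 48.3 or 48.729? 48.729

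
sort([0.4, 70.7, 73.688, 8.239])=[0.4, 8.239, 70.7, 73.688]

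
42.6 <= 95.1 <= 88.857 False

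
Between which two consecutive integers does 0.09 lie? 0 and 1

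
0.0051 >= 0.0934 False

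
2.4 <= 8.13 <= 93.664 True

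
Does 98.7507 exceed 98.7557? No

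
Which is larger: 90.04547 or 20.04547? 90.04547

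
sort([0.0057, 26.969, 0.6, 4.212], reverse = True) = [26.969, 4.212, 0.6, 0.0057]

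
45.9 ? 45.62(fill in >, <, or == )>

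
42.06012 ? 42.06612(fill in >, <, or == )<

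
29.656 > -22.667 True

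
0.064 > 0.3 False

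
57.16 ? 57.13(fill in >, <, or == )>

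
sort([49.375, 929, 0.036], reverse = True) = [929, 49.375, 0.036]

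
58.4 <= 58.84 True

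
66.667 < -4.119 False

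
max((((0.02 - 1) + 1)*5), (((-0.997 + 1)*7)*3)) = 0.1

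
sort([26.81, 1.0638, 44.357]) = [1.0638, 26.81, 44.357]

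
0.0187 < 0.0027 False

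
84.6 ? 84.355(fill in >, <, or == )>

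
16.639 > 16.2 True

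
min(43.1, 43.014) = 43.014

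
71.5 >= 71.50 True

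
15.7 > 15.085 True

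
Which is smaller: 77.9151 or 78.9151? 77.9151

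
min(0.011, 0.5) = 0.011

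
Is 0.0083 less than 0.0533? Yes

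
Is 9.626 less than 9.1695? No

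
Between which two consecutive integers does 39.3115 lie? 39 and 40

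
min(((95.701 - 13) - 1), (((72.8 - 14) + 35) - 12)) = 81.701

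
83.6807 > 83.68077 False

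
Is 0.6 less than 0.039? No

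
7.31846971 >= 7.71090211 False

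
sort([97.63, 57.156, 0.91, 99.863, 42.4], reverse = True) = [99.863, 97.63, 57.156, 42.4, 0.91]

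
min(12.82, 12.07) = 12.07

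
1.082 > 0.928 True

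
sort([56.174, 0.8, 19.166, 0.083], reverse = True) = [56.174, 19.166, 0.8, 0.083]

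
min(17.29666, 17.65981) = 17.29666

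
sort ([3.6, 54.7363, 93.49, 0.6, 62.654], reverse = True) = [93.49, 62.654, 54.7363, 3.6, 0.6]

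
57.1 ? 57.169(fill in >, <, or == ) <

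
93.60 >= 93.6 True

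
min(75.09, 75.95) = 75.09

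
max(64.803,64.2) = 64.803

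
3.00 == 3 True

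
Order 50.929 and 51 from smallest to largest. 50.929, 51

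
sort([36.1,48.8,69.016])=[36.1,48.8,69.016]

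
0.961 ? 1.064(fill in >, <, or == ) <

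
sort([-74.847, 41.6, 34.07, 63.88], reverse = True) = [63.88, 41.6, 34.07, -74.847]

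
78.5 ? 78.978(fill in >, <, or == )<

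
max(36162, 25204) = 36162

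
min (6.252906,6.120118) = 6.120118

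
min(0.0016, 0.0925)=0.0016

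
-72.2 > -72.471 True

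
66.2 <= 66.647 True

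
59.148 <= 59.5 True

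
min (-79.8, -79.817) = -79.817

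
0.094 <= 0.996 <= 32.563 True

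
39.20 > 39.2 False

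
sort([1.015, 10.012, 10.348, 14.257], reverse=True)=[14.257, 10.348, 10.012, 1.015]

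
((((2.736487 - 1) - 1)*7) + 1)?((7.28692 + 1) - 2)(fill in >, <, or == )<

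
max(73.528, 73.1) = 73.528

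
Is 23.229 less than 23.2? No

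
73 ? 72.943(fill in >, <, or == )>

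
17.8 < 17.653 False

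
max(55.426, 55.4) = 55.426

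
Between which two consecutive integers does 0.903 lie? 0 and 1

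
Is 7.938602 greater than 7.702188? Yes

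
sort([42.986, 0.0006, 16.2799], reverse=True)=[42.986, 16.2799, 0.0006]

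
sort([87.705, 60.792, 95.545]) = [60.792, 87.705, 95.545]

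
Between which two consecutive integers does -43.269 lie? -44 and -43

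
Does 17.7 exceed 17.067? Yes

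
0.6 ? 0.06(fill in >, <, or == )>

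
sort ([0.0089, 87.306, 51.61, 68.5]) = [0.0089, 51.61, 68.5, 87.306]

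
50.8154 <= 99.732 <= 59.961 False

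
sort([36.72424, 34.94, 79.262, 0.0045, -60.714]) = [-60.714, 0.0045, 34.94, 36.72424, 79.262]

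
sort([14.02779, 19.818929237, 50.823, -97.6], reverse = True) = [50.823, 19.818929237, 14.02779, -97.6]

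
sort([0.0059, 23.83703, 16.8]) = [0.0059, 16.8, 23.83703]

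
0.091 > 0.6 False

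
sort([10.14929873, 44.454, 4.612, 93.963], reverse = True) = [93.963, 44.454, 10.14929873, 4.612]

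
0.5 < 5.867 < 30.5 True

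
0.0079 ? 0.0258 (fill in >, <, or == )<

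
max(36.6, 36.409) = 36.6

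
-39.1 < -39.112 False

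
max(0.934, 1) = 1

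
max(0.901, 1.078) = 1.078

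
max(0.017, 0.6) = 0.6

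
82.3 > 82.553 False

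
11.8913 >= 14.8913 False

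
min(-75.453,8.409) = -75.453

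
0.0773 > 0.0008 True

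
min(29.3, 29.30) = 29.3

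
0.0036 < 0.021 True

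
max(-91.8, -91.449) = -91.449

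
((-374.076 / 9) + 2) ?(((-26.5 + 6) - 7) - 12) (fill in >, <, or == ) <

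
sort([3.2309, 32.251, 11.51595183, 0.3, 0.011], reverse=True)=[32.251, 11.51595183, 3.2309, 0.3, 0.011]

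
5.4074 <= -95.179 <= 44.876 False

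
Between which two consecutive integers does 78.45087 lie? 78 and 79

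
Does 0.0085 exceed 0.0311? No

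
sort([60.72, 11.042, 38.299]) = [11.042, 38.299, 60.72]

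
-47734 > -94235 True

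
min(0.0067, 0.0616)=0.0067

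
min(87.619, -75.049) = -75.049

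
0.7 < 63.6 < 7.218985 False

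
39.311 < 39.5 True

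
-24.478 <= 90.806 True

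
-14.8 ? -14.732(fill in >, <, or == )<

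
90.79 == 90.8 False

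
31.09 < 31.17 True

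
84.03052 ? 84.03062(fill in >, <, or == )<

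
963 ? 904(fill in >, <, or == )>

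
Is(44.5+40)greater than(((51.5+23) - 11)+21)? No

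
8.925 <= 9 True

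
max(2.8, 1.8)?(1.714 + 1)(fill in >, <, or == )>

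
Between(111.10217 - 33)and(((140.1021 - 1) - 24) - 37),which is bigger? (111.10217 - 33)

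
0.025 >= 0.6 False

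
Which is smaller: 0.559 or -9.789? -9.789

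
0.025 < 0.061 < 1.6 True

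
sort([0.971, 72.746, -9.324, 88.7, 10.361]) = [-9.324, 0.971, 10.361, 72.746, 88.7]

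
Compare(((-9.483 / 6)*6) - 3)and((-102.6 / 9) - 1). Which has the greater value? ((-102.6 / 9) - 1)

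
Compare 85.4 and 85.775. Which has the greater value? 85.775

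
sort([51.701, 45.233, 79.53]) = [45.233, 51.701, 79.53]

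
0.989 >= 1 False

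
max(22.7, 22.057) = 22.7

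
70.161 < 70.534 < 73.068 True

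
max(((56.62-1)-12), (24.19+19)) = 43.62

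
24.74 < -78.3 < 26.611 False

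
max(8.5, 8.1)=8.5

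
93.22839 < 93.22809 False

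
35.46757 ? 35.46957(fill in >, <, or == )<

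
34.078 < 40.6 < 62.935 True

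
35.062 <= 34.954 False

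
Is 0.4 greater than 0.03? Yes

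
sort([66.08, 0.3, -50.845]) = [-50.845, 0.3, 66.08]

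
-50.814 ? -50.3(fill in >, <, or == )<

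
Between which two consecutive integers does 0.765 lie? 0 and 1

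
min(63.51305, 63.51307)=63.51305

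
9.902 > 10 False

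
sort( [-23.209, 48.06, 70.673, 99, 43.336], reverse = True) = [99, 70.673, 48.06, 43.336, -23.209]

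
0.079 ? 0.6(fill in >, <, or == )<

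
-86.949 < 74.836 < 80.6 True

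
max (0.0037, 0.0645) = 0.0645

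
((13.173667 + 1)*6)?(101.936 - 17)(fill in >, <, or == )>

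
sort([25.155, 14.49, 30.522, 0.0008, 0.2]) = [0.0008, 0.2, 14.49, 25.155, 30.522]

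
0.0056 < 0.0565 True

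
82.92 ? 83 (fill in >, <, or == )<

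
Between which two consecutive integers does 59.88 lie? 59 and 60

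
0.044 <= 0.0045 False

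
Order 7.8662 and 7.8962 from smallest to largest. 7.8662, 7.8962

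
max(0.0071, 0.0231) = 0.0231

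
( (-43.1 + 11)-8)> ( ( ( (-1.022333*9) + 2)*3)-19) True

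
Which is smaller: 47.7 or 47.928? 47.7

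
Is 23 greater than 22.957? Yes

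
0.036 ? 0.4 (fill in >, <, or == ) <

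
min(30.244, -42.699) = -42.699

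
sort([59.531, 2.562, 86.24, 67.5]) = [2.562, 59.531, 67.5, 86.24]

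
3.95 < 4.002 True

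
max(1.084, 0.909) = 1.084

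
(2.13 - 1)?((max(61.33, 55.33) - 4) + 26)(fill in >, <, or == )<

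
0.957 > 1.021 False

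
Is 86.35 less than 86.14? No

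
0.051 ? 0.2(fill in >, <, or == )<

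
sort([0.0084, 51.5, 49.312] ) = [0.0084, 49.312, 51.5]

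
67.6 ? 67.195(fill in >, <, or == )>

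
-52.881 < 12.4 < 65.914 True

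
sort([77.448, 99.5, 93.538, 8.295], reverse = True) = [99.5, 93.538, 77.448, 8.295]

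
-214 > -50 False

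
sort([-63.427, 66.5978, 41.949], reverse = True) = [66.5978, 41.949, -63.427]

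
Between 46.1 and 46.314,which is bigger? 46.314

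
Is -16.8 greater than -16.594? No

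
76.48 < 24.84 False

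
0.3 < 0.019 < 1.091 False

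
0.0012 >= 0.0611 False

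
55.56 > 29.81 True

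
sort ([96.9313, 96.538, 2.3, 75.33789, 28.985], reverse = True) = [96.9313, 96.538, 75.33789, 28.985, 2.3]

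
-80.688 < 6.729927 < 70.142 True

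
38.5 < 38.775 True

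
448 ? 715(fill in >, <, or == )<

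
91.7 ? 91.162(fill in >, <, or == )>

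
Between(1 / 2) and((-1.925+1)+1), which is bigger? (1 / 2)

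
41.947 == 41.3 False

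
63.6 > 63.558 True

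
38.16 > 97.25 False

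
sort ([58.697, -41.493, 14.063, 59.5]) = [-41.493, 14.063, 58.697, 59.5]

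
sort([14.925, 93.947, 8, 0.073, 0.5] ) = [0.073, 0.5, 8, 14.925, 93.947]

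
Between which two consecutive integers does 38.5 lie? 38 and 39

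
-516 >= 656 False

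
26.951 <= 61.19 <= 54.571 False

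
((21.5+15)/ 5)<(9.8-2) True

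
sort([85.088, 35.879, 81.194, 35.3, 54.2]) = [35.3, 35.879, 54.2, 81.194, 85.088]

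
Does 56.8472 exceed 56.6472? Yes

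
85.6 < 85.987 True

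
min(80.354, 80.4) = 80.354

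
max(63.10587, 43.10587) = 63.10587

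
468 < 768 True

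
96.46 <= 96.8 True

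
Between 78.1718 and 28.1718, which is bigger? 78.1718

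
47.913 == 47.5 False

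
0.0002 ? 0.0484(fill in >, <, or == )<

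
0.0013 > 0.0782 False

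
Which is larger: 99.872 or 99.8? 99.872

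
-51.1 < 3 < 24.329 True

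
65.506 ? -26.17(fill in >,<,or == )>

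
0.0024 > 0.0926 False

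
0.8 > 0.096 True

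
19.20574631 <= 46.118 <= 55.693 True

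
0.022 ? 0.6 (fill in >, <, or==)<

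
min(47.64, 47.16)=47.16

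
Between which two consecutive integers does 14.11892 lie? 14 and 15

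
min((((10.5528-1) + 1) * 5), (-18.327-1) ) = -19.327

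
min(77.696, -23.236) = -23.236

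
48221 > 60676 False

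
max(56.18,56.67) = 56.67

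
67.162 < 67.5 True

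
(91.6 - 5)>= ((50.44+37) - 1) True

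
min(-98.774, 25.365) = -98.774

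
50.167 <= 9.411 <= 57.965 False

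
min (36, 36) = 36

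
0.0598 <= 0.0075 False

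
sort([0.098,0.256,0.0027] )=[0.0027,0.098,0.256]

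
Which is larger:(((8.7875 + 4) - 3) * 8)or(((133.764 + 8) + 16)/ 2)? (((133.764 + 8) + 16)/ 2)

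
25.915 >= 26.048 False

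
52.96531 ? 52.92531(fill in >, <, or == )>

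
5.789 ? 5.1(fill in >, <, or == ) >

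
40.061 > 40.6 False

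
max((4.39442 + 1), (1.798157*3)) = 5.394471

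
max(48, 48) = 48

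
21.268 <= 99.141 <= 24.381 False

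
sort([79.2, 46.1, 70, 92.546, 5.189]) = [5.189, 46.1, 70, 79.2, 92.546]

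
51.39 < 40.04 False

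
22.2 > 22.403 False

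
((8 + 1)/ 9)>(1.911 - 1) True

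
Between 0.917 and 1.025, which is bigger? 1.025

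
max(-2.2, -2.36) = -2.2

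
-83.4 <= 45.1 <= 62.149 True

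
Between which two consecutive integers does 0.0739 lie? 0 and 1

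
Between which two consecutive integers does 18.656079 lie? 18 and 19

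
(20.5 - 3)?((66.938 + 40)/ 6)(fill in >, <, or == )<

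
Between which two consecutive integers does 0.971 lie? 0 and 1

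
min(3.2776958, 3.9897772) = 3.2776958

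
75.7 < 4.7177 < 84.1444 False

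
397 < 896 True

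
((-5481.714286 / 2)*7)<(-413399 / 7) False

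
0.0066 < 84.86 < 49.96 False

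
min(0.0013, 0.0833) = 0.0013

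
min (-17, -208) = -208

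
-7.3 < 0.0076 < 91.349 True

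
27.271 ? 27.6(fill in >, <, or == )<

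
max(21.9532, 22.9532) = 22.9532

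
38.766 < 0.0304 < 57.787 False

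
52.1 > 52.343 False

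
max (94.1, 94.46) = 94.46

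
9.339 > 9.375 False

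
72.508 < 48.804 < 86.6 False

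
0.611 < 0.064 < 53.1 False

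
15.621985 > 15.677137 False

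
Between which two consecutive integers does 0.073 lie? 0 and 1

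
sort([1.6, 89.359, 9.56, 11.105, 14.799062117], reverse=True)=[89.359, 14.799062117, 11.105, 9.56, 1.6]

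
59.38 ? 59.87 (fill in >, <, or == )<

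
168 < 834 True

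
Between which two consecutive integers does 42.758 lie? 42 and 43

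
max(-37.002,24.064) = 24.064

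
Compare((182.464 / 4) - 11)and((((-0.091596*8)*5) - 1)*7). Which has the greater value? ((182.464 / 4) - 11)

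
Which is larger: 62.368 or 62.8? 62.8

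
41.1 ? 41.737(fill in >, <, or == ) <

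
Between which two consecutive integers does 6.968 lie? 6 and 7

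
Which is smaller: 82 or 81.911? 81.911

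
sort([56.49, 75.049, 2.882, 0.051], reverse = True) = [75.049, 56.49, 2.882, 0.051]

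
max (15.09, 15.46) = 15.46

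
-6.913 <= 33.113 True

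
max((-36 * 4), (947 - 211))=736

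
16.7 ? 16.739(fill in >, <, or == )<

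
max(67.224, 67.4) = 67.4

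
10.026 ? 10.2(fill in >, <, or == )<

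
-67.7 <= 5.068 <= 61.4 True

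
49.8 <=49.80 True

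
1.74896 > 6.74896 False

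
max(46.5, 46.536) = 46.536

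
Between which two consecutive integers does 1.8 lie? 1 and 2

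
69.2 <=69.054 False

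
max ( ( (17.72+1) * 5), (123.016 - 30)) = 93.6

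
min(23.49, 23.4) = 23.4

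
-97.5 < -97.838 False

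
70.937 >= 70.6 True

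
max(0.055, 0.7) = 0.7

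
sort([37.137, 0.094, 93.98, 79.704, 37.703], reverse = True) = [93.98, 79.704, 37.703, 37.137, 0.094]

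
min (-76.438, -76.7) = -76.7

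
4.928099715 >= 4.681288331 True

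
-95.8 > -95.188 False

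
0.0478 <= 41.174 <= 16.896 False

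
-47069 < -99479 False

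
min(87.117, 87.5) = 87.117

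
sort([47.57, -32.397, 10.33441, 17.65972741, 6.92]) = [-32.397, 6.92, 10.33441, 17.65972741, 47.57]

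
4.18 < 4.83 True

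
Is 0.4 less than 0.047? No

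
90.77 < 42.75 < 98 False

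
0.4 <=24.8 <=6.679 False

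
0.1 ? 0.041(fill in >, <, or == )>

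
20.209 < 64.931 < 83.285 True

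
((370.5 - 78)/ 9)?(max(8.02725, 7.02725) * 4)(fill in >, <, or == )>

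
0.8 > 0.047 True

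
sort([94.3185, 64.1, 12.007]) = [12.007, 64.1, 94.3185]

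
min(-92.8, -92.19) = -92.8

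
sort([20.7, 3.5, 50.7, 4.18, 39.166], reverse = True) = [50.7, 39.166, 20.7, 4.18, 3.5]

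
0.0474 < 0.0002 False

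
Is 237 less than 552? Yes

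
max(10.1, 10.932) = 10.932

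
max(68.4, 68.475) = 68.475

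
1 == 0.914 False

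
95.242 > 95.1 True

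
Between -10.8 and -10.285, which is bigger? -10.285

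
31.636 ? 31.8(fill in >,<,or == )<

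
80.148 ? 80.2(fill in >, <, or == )<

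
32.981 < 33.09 True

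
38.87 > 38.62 True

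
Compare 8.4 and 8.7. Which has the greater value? 8.7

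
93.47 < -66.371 False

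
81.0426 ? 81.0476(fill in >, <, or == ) <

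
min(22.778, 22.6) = 22.6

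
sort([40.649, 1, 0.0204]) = [0.0204, 1, 40.649]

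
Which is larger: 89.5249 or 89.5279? 89.5279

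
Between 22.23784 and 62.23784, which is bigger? 62.23784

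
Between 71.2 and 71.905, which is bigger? 71.905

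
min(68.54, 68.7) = 68.54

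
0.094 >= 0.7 False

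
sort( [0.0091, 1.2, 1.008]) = [0.0091, 1.008, 1.2]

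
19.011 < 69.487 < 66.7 False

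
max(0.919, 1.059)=1.059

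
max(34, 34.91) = 34.91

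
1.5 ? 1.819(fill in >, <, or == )<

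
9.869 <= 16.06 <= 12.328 False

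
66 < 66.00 False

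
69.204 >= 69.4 False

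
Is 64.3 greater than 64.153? Yes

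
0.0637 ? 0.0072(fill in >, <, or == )>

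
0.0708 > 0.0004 True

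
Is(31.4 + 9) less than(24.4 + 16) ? No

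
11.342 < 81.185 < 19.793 False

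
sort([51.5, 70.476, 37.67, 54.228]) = [37.67, 51.5, 54.228, 70.476]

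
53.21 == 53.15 False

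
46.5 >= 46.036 True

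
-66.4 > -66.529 True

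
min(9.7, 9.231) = 9.231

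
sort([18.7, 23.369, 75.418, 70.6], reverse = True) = [75.418, 70.6, 23.369, 18.7]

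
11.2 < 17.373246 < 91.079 True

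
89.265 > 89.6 False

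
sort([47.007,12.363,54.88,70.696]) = [12.363,47.007,54.88,70.696]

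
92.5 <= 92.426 False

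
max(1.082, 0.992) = 1.082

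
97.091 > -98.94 True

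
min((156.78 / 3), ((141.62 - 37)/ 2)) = 52.26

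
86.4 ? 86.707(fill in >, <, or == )<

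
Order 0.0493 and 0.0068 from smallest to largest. 0.0068,0.0493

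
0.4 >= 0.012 True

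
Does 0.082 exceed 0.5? No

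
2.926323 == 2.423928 False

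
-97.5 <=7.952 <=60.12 True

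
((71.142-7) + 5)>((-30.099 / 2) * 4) True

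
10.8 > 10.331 True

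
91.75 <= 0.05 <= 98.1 False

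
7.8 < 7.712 False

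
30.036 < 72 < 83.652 True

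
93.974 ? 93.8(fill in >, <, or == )>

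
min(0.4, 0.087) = 0.087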